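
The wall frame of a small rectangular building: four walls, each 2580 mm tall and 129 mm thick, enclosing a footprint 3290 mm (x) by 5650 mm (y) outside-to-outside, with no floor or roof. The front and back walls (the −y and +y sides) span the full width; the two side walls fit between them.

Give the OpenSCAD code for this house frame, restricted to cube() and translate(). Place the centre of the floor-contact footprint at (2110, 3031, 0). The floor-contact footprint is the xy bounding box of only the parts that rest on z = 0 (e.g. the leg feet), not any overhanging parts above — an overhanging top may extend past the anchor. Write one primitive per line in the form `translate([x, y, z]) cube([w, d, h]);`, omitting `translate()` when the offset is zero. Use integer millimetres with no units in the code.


translate([465, 206, 0]) cube([3290, 129, 2580]);
translate([465, 5727, 0]) cube([3290, 129, 2580]);
translate([465, 335, 0]) cube([129, 5392, 2580]);
translate([3626, 335, 0]) cube([129, 5392, 2580]);


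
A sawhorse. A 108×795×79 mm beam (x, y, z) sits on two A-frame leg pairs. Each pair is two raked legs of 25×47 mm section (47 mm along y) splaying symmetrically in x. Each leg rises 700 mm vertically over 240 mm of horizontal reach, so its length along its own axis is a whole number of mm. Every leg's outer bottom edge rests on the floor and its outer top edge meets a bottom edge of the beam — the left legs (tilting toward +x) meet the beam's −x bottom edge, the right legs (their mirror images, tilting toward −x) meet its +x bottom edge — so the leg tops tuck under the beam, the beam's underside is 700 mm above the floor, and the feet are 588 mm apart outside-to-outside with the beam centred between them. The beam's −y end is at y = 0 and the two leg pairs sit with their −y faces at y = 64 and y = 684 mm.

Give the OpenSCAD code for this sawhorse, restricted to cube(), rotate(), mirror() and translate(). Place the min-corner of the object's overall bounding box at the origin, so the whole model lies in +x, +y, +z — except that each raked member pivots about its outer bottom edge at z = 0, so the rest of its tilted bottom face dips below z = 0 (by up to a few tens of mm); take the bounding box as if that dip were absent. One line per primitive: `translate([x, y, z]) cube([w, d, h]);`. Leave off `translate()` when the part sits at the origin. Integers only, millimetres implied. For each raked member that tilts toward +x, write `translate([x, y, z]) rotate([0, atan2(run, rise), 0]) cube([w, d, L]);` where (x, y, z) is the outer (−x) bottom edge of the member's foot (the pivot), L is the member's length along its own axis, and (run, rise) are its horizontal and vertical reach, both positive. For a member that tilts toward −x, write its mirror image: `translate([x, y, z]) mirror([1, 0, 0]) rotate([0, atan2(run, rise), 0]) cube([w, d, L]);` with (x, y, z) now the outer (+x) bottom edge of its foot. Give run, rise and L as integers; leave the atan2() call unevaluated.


translate([240, 0, 700]) cube([108, 795, 79]);
translate([0, 64, 0]) rotate([0, atan2(240, 700), 0]) cube([25, 47, 740]);
translate([588, 64, 0]) mirror([1, 0, 0]) rotate([0, atan2(240, 700), 0]) cube([25, 47, 740]);
translate([0, 684, 0]) rotate([0, atan2(240, 700), 0]) cube([25, 47, 740]);
translate([588, 684, 0]) mirror([1, 0, 0]) rotate([0, atan2(240, 700), 0]) cube([25, 47, 740]);


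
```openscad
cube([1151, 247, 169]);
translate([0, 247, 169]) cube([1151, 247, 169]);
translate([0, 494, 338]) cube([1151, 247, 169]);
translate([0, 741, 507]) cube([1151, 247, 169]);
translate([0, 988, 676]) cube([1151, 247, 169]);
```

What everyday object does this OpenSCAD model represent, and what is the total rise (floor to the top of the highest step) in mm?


A staircase. The total rise is 845 mm.

5 identical blocks, each offset up and back from the previous — a staircase. Each step is 169 mm tall and there are 5 of them, so the total rise is 5 × 169 = 845 mm.


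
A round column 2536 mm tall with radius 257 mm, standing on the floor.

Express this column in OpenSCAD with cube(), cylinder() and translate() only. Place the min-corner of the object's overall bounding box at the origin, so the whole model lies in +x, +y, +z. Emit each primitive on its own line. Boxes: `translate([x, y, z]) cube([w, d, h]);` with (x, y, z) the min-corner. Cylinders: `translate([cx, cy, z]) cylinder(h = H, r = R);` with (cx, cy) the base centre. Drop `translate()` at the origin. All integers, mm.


translate([257, 257, 0]) cylinder(h = 2536, r = 257);


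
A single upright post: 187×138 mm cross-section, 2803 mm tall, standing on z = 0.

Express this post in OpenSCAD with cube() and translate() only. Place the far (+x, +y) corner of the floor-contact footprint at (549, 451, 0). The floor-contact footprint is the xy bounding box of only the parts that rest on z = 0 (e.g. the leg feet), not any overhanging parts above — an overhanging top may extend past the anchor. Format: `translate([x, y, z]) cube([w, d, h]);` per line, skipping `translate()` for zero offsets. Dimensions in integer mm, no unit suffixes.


translate([362, 313, 0]) cube([187, 138, 2803]);


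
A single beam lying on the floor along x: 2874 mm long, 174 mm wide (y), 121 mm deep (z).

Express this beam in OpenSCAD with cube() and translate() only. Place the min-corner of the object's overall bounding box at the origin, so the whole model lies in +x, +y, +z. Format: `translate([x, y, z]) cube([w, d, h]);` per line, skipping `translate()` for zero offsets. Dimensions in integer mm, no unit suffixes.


cube([2874, 174, 121]);


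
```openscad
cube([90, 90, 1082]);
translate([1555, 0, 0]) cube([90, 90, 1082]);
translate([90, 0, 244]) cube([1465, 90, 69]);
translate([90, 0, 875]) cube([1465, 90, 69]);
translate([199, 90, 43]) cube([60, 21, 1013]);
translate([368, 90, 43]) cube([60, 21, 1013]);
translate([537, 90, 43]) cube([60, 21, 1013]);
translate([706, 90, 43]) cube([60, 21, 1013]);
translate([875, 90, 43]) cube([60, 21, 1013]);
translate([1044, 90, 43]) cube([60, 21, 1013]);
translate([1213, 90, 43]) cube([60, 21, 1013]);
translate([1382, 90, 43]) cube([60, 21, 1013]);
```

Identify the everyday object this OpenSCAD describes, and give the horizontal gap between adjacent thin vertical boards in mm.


A fence section. The picket gap is 109 mm.

Two posts, two rails, 8 pickets — a fence section. Span 1465 mm holds 8 pickets of 60 mm with 9 equal gaps: ⌊(1465 − 8·60) / 9⌋ = 109 mm.


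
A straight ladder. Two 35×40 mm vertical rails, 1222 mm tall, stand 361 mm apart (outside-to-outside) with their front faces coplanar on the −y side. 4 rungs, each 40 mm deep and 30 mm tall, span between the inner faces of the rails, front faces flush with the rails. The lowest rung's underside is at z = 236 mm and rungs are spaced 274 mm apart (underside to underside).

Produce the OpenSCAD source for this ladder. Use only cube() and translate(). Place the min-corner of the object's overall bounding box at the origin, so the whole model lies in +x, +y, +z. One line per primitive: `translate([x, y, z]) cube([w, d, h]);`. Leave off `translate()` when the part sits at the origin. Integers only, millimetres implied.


// rung span = 361 - 2*35 = 291
// rung[k] z = 236 + k*274
cube([35, 40, 1222]);
translate([326, 0, 0]) cube([35, 40, 1222]);
translate([35, 0, 236]) cube([291, 40, 30]);
translate([35, 0, 510]) cube([291, 40, 30]);
translate([35, 0, 784]) cube([291, 40, 30]);
translate([35, 0, 1058]) cube([291, 40, 30]);


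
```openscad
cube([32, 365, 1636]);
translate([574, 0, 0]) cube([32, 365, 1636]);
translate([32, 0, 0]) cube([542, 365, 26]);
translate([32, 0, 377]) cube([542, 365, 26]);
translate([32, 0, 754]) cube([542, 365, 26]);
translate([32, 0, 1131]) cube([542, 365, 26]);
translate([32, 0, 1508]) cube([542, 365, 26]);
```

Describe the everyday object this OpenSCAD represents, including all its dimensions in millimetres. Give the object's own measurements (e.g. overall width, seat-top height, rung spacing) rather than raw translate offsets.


An open bookshelf. Two side panels, each 32 mm thick, 365 mm deep and 1636 mm tall, stand 606 mm apart (outside-to-outside). Between them sit 5 shelves, each 26 mm thick and 365 mm deep, spanning the full gap between the sides. The bottom shelf rests on the floor (its underside at z = 0) and the clear gap between one shelf's top and the next shelf's underside is 351 mm.


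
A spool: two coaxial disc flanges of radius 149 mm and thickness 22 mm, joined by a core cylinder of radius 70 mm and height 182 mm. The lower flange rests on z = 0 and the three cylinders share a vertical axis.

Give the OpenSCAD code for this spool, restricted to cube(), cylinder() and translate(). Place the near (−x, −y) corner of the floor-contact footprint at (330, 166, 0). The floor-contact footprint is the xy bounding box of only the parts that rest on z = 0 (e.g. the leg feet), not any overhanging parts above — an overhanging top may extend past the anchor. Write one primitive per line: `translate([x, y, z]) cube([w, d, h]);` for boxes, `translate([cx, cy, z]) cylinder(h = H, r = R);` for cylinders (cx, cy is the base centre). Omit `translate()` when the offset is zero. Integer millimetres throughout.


translate([479, 315, 0]) cylinder(h = 22, r = 149);
translate([479, 315, 22]) cylinder(h = 182, r = 70);
translate([479, 315, 204]) cylinder(h = 22, r = 149);


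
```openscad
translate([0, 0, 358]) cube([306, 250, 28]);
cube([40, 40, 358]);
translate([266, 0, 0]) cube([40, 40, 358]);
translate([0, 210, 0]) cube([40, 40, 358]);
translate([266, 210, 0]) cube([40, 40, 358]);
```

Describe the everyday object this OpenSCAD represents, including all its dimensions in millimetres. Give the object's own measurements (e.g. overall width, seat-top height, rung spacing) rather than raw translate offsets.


A simple wooden stool: a rectangular seat 306 mm (x) by 250 mm (y), 28 mm thick, top face at z = 386 mm, on four square legs, each 40×40 mm in cross-section. The legs rest on z = 0, each flush with a corner of the seat.


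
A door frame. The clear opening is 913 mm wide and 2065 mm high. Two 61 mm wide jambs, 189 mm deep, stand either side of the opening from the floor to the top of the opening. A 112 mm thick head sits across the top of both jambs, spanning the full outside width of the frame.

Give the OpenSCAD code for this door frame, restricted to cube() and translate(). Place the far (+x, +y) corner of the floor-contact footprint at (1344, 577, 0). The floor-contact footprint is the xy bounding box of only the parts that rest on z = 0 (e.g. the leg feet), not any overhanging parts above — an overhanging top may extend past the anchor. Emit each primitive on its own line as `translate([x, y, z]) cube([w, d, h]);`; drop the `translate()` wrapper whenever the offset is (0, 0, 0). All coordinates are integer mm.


translate([309, 388, 0]) cube([61, 189, 2065]);
translate([1283, 388, 0]) cube([61, 189, 2065]);
translate([309, 388, 2065]) cube([1035, 189, 112]);


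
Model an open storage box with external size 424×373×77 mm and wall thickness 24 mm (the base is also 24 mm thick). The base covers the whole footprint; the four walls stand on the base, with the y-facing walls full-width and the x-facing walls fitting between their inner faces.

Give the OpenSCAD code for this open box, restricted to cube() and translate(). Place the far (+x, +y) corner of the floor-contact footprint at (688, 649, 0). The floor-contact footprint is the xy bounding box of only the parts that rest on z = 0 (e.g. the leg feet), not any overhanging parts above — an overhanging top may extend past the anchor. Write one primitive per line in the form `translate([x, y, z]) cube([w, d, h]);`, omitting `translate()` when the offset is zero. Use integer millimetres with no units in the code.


translate([264, 276, 0]) cube([424, 373, 24]);
translate([264, 276, 24]) cube([424, 24, 53]);
translate([264, 625, 24]) cube([424, 24, 53]);
translate([264, 300, 24]) cube([24, 325, 53]);
translate([664, 300, 24]) cube([24, 325, 53]);


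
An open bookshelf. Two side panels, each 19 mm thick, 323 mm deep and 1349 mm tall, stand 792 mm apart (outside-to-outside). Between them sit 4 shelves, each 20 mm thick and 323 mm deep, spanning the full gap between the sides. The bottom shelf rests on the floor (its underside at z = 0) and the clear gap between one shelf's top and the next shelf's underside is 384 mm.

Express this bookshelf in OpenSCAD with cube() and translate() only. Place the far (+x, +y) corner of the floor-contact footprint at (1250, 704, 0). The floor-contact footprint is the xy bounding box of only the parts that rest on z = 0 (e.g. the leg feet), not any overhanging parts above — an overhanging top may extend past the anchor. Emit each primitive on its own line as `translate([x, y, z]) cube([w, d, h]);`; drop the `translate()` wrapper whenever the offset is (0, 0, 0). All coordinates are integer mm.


translate([458, 381, 0]) cube([19, 323, 1349]);
translate([1231, 381, 0]) cube([19, 323, 1349]);
translate([477, 381, 0]) cube([754, 323, 20]);
translate([477, 381, 404]) cube([754, 323, 20]);
translate([477, 381, 808]) cube([754, 323, 20]);
translate([477, 381, 1212]) cube([754, 323, 20]);


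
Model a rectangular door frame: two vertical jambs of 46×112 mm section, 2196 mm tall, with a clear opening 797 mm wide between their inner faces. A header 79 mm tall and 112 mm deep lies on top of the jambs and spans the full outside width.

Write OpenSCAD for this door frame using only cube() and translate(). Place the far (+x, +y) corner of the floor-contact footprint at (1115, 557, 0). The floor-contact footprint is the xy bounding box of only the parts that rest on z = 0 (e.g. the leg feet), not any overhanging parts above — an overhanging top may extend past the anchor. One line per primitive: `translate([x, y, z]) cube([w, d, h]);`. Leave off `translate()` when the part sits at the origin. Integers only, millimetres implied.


translate([226, 445, 0]) cube([46, 112, 2196]);
translate([1069, 445, 0]) cube([46, 112, 2196]);
translate([226, 445, 2196]) cube([889, 112, 79]);


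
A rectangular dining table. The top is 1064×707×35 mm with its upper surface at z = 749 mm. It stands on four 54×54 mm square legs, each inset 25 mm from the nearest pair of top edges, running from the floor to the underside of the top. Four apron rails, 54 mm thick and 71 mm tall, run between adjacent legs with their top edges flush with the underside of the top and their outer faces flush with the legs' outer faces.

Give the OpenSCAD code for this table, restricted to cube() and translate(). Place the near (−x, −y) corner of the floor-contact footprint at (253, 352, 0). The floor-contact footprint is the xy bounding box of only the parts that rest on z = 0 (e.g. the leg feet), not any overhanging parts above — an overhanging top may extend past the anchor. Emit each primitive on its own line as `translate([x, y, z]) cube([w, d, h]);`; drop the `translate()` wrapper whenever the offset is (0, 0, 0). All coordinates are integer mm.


translate([228, 327, 714]) cube([1064, 707, 35]);
translate([253, 352, 0]) cube([54, 54, 714]);
translate([1213, 352, 0]) cube([54, 54, 714]);
translate([253, 955, 0]) cube([54, 54, 714]);
translate([1213, 955, 0]) cube([54, 54, 714]);
translate([307, 352, 643]) cube([906, 54, 71]);
translate([307, 955, 643]) cube([906, 54, 71]);
translate([253, 406, 643]) cube([54, 549, 71]);
translate([1213, 406, 643]) cube([54, 549, 71]);


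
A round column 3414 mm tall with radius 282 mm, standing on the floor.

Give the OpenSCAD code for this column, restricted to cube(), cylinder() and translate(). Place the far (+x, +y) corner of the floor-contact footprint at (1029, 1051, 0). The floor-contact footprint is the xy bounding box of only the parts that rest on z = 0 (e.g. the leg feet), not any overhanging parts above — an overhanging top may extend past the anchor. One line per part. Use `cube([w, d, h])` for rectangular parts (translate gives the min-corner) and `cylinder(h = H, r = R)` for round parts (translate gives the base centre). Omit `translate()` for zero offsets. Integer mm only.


translate([747, 769, 0]) cylinder(h = 3414, r = 282);


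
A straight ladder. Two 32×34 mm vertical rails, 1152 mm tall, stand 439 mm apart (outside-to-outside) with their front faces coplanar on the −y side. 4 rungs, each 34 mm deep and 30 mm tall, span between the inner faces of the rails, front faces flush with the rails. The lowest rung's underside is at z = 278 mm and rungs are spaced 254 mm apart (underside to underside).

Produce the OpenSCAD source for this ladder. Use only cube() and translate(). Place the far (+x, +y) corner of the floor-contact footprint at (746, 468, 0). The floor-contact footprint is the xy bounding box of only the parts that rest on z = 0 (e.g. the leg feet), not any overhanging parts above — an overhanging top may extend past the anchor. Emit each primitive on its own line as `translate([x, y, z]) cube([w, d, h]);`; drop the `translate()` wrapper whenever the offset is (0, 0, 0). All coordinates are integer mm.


// rung span = 439 - 2*32 = 375
// rung[k] z = 278 + k*254
translate([307, 434, 0]) cube([32, 34, 1152]);
translate([714, 434, 0]) cube([32, 34, 1152]);
translate([339, 434, 278]) cube([375, 34, 30]);
translate([339, 434, 532]) cube([375, 34, 30]);
translate([339, 434, 786]) cube([375, 34, 30]);
translate([339, 434, 1040]) cube([375, 34, 30]);


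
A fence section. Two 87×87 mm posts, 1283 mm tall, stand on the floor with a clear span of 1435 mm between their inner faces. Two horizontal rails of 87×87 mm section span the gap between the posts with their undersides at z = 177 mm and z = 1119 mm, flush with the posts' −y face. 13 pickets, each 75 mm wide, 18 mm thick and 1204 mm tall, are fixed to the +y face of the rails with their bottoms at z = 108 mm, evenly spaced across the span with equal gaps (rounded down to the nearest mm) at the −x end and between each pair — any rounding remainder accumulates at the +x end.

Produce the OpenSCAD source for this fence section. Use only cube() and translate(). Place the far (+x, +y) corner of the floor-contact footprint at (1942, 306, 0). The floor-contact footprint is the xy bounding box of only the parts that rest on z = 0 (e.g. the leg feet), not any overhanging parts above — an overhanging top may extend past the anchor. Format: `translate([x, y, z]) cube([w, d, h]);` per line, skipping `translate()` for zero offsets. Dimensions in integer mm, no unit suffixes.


translate([333, 219, 0]) cube([87, 87, 1283]);
translate([1855, 219, 0]) cube([87, 87, 1283]);
translate([420, 219, 177]) cube([1435, 87, 87]);
translate([420, 219, 1119]) cube([1435, 87, 87]);
translate([452, 306, 108]) cube([75, 18, 1204]);
translate([559, 306, 108]) cube([75, 18, 1204]);
translate([666, 306, 108]) cube([75, 18, 1204]);
translate([773, 306, 108]) cube([75, 18, 1204]);
translate([880, 306, 108]) cube([75, 18, 1204]);
translate([987, 306, 108]) cube([75, 18, 1204]);
translate([1094, 306, 108]) cube([75, 18, 1204]);
translate([1201, 306, 108]) cube([75, 18, 1204]);
translate([1308, 306, 108]) cube([75, 18, 1204]);
translate([1415, 306, 108]) cube([75, 18, 1204]);
translate([1522, 306, 108]) cube([75, 18, 1204]);
translate([1629, 306, 108]) cube([75, 18, 1204]);
translate([1736, 306, 108]) cube([75, 18, 1204]);


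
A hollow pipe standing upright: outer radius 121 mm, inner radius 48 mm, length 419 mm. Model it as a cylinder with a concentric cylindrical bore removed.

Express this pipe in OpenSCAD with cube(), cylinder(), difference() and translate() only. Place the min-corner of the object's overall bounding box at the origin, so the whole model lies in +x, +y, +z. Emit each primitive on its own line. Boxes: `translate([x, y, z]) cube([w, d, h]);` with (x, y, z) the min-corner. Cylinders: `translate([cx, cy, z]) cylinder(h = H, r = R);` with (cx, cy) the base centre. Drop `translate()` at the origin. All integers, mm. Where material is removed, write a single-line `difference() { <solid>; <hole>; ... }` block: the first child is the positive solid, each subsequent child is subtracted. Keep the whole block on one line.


difference() { translate([121, 121, 0]) cylinder(h = 419, r = 121); translate([121, 121, 0]) cylinder(h = 419, r = 48); }


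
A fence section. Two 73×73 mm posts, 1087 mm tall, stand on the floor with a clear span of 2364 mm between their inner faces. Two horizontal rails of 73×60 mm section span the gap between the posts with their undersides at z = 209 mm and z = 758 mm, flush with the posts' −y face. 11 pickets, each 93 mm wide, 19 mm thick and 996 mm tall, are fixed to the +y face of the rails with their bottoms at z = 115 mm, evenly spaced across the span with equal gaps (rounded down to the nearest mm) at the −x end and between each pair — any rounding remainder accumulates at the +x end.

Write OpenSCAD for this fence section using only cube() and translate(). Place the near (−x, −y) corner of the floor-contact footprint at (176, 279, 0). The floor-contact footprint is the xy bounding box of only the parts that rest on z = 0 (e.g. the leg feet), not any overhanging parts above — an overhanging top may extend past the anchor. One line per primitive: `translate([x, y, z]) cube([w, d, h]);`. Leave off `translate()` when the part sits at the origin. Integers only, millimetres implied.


translate([176, 279, 0]) cube([73, 73, 1087]);
translate([2613, 279, 0]) cube([73, 73, 1087]);
translate([249, 279, 209]) cube([2364, 73, 60]);
translate([249, 279, 758]) cube([2364, 73, 60]);
translate([360, 352, 115]) cube([93, 19, 996]);
translate([564, 352, 115]) cube([93, 19, 996]);
translate([768, 352, 115]) cube([93, 19, 996]);
translate([972, 352, 115]) cube([93, 19, 996]);
translate([1176, 352, 115]) cube([93, 19, 996]);
translate([1380, 352, 115]) cube([93, 19, 996]);
translate([1584, 352, 115]) cube([93, 19, 996]);
translate([1788, 352, 115]) cube([93, 19, 996]);
translate([1992, 352, 115]) cube([93, 19, 996]);
translate([2196, 352, 115]) cube([93, 19, 996]);
translate([2400, 352, 115]) cube([93, 19, 996]);


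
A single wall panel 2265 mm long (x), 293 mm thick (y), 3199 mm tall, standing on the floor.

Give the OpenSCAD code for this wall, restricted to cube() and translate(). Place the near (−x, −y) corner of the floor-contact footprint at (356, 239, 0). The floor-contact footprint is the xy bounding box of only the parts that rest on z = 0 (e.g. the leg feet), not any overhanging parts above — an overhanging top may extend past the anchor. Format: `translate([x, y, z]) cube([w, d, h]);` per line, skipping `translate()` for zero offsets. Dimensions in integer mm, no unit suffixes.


translate([356, 239, 0]) cube([2265, 293, 3199]);


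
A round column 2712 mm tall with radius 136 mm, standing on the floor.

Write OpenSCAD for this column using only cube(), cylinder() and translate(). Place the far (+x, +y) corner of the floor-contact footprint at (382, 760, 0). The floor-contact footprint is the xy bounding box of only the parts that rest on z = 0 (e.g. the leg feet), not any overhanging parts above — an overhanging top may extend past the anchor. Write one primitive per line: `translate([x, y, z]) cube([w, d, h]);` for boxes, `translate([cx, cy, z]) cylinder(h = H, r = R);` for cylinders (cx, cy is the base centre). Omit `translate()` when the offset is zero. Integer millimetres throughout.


translate([246, 624, 0]) cylinder(h = 2712, r = 136);


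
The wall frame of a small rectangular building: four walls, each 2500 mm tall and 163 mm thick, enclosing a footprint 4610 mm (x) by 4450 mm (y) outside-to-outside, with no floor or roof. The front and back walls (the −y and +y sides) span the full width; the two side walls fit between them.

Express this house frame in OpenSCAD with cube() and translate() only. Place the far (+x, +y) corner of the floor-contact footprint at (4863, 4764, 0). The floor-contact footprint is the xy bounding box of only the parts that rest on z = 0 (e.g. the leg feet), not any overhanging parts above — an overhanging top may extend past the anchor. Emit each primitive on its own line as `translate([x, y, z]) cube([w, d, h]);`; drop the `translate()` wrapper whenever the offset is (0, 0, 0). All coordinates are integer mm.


translate([253, 314, 0]) cube([4610, 163, 2500]);
translate([253, 4601, 0]) cube([4610, 163, 2500]);
translate([253, 477, 0]) cube([163, 4124, 2500]);
translate([4700, 477, 0]) cube([163, 4124, 2500]);


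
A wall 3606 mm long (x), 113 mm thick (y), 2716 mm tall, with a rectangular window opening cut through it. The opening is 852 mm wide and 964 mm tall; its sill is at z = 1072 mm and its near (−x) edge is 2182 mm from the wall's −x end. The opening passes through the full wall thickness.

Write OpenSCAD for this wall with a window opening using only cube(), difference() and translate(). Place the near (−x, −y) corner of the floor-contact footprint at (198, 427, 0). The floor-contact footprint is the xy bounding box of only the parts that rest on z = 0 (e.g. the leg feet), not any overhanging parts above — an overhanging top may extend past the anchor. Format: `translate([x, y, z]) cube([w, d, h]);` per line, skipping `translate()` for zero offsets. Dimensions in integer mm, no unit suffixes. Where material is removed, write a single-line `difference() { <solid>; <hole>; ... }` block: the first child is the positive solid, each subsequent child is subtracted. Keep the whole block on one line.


difference() { translate([198, 427, 0]) cube([3606, 113, 2716]); translate([2380, 427, 1072]) cube([852, 113, 964]); }


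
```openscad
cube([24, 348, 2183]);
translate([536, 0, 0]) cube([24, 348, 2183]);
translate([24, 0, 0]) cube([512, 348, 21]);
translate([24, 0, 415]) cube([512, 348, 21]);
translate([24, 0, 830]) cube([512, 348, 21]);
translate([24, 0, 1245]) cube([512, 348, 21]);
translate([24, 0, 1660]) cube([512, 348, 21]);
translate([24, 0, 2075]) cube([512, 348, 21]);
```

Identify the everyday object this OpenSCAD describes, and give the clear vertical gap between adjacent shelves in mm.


A bookshelf. The clear shelf gap is 394 mm.

Two tall side panels with 6 horizontal boards between them — a bookshelf. The first two shelf undersides are at z = 0 and z = 415; with shelf thickness 21, the clear gap is 415 − 0 − 21 = 394 mm.


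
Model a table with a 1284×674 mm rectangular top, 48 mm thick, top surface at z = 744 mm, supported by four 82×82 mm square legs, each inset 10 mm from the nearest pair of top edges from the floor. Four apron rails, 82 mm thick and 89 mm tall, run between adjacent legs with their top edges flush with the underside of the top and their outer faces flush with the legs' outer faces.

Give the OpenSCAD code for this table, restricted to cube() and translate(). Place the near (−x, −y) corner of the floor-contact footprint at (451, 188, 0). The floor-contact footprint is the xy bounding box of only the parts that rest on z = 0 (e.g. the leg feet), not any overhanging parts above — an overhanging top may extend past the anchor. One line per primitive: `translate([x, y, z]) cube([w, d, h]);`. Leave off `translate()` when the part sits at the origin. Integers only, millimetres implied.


translate([441, 178, 696]) cube([1284, 674, 48]);
translate([451, 188, 0]) cube([82, 82, 696]);
translate([1633, 188, 0]) cube([82, 82, 696]);
translate([451, 760, 0]) cube([82, 82, 696]);
translate([1633, 760, 0]) cube([82, 82, 696]);
translate([533, 188, 607]) cube([1100, 82, 89]);
translate([533, 760, 607]) cube([1100, 82, 89]);
translate([451, 270, 607]) cube([82, 490, 89]);
translate([1633, 270, 607]) cube([82, 490, 89]);


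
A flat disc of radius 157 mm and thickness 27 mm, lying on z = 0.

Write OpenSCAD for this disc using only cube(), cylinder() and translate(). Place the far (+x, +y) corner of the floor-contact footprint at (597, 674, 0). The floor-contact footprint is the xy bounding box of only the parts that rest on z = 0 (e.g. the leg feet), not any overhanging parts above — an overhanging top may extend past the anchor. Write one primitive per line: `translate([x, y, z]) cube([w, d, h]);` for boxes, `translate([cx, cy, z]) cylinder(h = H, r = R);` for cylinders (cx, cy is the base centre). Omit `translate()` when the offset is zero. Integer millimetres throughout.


translate([440, 517, 0]) cylinder(h = 27, r = 157);


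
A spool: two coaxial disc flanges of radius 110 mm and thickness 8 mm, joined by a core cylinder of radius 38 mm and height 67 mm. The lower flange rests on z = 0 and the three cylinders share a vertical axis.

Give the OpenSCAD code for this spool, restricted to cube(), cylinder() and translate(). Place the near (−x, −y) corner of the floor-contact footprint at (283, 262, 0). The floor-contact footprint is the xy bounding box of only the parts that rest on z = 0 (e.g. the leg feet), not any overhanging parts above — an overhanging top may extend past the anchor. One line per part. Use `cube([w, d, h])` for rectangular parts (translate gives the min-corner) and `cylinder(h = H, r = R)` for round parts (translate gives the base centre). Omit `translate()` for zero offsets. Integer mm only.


translate([393, 372, 0]) cylinder(h = 8, r = 110);
translate([393, 372, 8]) cylinder(h = 67, r = 38);
translate([393, 372, 75]) cylinder(h = 8, r = 110);


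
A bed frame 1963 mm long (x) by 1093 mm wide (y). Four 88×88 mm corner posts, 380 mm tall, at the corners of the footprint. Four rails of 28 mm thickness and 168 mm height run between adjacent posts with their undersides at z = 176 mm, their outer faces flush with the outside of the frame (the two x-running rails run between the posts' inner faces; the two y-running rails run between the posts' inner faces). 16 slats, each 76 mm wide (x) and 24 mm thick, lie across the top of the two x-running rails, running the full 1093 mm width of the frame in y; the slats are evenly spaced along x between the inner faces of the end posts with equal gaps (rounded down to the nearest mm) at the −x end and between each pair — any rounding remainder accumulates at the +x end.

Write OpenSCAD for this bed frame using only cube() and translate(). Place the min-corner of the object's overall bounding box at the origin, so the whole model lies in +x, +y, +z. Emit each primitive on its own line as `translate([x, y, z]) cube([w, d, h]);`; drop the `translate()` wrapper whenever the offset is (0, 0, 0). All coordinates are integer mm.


cube([88, 88, 380]);
translate([0, 1005, 0]) cube([88, 88, 380]);
translate([1875, 0, 0]) cube([88, 88, 380]);
translate([1875, 1005, 0]) cube([88, 88, 380]);
translate([88, 0, 176]) cube([1787, 28, 168]);
translate([88, 1065, 176]) cube([1787, 28, 168]);
translate([0, 88, 176]) cube([28, 917, 168]);
translate([1935, 88, 176]) cube([28, 917, 168]);
translate([121, 0, 344]) cube([76, 1093, 24]);
translate([230, 0, 344]) cube([76, 1093, 24]);
translate([339, 0, 344]) cube([76, 1093, 24]);
translate([448, 0, 344]) cube([76, 1093, 24]);
translate([557, 0, 344]) cube([76, 1093, 24]);
translate([666, 0, 344]) cube([76, 1093, 24]);
translate([775, 0, 344]) cube([76, 1093, 24]);
translate([884, 0, 344]) cube([76, 1093, 24]);
translate([993, 0, 344]) cube([76, 1093, 24]);
translate([1102, 0, 344]) cube([76, 1093, 24]);
translate([1211, 0, 344]) cube([76, 1093, 24]);
translate([1320, 0, 344]) cube([76, 1093, 24]);
translate([1429, 0, 344]) cube([76, 1093, 24]);
translate([1538, 0, 344]) cube([76, 1093, 24]);
translate([1647, 0, 344]) cube([76, 1093, 24]);
translate([1756, 0, 344]) cube([76, 1093, 24]);


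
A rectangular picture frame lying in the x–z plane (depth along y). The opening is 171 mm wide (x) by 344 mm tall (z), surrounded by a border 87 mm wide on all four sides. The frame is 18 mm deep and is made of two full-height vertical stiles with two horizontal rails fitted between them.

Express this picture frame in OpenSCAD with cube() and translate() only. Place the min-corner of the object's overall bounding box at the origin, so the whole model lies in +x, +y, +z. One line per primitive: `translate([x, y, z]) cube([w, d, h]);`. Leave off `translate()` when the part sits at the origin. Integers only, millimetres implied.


cube([87, 18, 518]);
translate([258, 0, 0]) cube([87, 18, 518]);
translate([87, 0, 0]) cube([171, 18, 87]);
translate([87, 0, 431]) cube([171, 18, 87]);


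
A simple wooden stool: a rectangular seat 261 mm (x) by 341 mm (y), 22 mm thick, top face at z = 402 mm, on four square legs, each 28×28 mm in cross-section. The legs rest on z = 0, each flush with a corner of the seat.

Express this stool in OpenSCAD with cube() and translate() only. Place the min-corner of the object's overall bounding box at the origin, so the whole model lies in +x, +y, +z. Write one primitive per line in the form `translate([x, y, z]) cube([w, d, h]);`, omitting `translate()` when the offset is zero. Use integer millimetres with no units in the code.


translate([0, 0, 380]) cube([261, 341, 22]);
cube([28, 28, 380]);
translate([233, 0, 0]) cube([28, 28, 380]);
translate([0, 313, 0]) cube([28, 28, 380]);
translate([233, 313, 0]) cube([28, 28, 380]);


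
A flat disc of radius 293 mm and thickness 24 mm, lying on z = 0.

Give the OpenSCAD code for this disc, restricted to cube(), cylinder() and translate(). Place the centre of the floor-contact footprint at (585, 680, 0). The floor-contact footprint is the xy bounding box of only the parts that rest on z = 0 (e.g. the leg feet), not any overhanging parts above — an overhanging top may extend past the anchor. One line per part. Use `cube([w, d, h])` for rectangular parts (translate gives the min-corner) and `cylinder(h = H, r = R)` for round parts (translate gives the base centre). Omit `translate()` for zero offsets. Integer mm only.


translate([585, 680, 0]) cylinder(h = 24, r = 293);


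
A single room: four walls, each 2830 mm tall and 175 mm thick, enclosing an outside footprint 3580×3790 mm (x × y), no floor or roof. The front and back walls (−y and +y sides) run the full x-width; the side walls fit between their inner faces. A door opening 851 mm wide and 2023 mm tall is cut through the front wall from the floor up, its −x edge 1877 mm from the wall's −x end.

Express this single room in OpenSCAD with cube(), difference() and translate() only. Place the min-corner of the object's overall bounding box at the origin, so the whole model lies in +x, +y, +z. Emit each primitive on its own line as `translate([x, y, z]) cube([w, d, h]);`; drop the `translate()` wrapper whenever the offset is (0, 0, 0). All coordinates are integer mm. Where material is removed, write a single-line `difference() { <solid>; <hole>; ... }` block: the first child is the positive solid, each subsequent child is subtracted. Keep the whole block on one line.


difference() { cube([3580, 175, 2830]); translate([1877, 0, 0]) cube([851, 175, 2023]); }
translate([0, 3615, 0]) cube([3580, 175, 2830]);
translate([0, 175, 0]) cube([175, 3440, 2830]);
translate([3405, 175, 0]) cube([175, 3440, 2830]);


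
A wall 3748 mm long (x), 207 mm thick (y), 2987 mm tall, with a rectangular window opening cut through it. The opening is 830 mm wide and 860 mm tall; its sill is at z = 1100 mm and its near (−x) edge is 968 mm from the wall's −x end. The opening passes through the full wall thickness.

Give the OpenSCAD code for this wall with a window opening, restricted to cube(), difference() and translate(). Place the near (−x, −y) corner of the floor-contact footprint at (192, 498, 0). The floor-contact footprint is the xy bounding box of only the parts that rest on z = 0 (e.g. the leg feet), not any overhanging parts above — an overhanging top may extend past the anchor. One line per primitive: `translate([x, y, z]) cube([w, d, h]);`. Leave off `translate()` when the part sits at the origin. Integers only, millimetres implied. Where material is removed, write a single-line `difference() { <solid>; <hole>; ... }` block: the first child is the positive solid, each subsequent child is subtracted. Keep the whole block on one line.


difference() { translate([192, 498, 0]) cube([3748, 207, 2987]); translate([1160, 498, 1100]) cube([830, 207, 860]); }


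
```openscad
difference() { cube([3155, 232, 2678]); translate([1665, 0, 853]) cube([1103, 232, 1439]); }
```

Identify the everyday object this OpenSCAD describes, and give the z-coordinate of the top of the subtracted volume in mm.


A wall with a window opening. The window head height is 2292 mm.

A wall with a rectangular opening subtracted — a window. Sill at z = 853, opening 1439 mm tall, so the head is at 853 + 1439 = 2292 mm.


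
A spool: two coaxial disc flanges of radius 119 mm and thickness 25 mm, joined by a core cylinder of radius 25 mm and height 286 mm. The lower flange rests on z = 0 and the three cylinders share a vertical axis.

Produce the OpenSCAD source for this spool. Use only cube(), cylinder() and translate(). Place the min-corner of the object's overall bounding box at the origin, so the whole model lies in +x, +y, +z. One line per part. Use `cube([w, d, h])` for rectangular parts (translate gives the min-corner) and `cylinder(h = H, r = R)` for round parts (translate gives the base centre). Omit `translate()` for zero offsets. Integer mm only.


translate([119, 119, 0]) cylinder(h = 25, r = 119);
translate([119, 119, 25]) cylinder(h = 286, r = 25);
translate([119, 119, 311]) cylinder(h = 25, r = 119);


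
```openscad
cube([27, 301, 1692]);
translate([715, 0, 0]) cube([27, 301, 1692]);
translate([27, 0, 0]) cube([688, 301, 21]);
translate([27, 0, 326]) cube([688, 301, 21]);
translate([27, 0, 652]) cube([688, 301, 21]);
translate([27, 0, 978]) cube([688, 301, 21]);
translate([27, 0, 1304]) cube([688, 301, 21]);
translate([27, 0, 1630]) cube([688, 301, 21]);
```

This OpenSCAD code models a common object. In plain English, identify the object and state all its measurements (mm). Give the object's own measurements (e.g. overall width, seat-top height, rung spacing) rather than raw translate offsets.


An open bookshelf. Two side panels, each 27 mm thick, 301 mm deep and 1692 mm tall, stand 742 mm apart (outside-to-outside). Between them sit 6 shelves, each 21 mm thick and 301 mm deep, spanning the full gap between the sides. The bottom shelf rests on the floor (its underside at z = 0) and the clear gap between one shelf's top and the next shelf's underside is 305 mm.


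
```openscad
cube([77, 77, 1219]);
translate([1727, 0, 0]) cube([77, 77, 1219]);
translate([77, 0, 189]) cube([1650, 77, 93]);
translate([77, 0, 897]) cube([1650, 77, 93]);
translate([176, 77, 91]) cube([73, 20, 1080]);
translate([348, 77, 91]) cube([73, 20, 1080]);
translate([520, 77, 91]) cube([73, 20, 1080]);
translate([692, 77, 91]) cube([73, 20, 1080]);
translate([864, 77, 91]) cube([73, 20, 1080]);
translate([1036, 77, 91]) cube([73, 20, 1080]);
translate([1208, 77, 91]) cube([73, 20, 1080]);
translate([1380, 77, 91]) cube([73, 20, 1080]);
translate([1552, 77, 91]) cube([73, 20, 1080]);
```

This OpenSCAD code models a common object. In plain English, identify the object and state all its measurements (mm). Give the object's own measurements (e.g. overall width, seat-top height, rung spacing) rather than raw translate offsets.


A fence section. Two 77×77 mm posts, 1219 mm tall, stand on the floor with a clear span of 1650 mm between their inner faces. Two horizontal rails of 77×93 mm section span the gap between the posts with their undersides at z = 189 mm and z = 897 mm, flush with the posts' −y face. 9 pickets, each 73 mm wide, 20 mm thick and 1080 mm tall, are fixed to the +y face of the rails with their bottoms at z = 91 mm, spaced across the span with a 99 mm gap after the −x post and between neighbouring pickets, with 102 mm left before the +x post.


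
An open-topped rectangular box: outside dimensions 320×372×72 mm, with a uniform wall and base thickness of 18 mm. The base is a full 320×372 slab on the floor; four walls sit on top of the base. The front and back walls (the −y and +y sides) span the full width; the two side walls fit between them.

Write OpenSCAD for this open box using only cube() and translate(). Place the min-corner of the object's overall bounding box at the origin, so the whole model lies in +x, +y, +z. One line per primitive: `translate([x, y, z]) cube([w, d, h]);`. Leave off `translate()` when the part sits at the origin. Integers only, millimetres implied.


cube([320, 372, 18]);
translate([0, 0, 18]) cube([320, 18, 54]);
translate([0, 354, 18]) cube([320, 18, 54]);
translate([0, 18, 18]) cube([18, 336, 54]);
translate([302, 18, 18]) cube([18, 336, 54]);
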